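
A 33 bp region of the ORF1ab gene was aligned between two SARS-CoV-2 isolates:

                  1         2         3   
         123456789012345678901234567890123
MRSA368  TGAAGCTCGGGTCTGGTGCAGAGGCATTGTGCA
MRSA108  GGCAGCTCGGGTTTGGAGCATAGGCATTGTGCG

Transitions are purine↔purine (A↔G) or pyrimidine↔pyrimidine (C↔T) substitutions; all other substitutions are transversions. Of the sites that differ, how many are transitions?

2

Differing sites — 1:T/G (Tv); 3:A/C (Tv); 13:C/T (Ti); 17:T/A (Tv); 21:G/T (Tv); 33:A/G (Ti).
Of the 6 differences, 2 transitions and 4 transversions, so the answer is 2.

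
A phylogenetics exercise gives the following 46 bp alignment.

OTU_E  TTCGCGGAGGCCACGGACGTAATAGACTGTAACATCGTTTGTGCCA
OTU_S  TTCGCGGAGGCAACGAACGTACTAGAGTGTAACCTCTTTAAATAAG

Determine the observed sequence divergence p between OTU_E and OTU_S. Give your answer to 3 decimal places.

Differing sites — 12:C/A; 16:G/A; 22:A/C; 27:C/G; 34:A/C; 37:G/T; 40:T/A; 41:G/A; 42:T/A; 43:G/T; 44:C/A; 45:C/A; 46:A/G.
There are 13 differences over 46 sites, so p = 13/46 = 0.283.

0.283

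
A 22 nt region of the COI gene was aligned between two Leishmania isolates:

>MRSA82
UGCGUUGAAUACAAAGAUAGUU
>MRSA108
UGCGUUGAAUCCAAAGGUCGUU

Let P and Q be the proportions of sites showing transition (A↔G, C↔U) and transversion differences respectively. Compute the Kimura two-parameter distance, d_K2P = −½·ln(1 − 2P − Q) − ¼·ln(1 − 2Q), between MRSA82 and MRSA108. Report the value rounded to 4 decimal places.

0.1505

Differing sites — 11:A/C (Tv); 17:A/G (Ti); 19:A/C (Tv).
Of the 3 differences, 1 transition and 2 transversions over 22 sites: P = 1/22 = 0.045455, Q = 2/22 = 0.090909.
d = −0.5·ln(0.818181) − 0.25·ln(0.818182) = −0.5·(-0.200672) − 0.25·(-0.200670) = 0.1505.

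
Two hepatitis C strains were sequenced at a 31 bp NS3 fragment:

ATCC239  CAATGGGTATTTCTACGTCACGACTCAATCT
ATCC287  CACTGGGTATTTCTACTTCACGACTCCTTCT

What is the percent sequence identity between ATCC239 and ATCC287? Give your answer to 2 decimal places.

87.10%

The sequences differ at positions 3 (A/C), 17 (G/T), 27 (A/C), 28 (A/T).
27 of the 31 sites match, so the percent identity is 27/31 × 100 = 87.10%.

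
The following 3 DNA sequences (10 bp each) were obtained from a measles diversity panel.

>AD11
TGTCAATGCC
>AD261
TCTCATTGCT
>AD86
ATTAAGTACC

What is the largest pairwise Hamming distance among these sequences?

6

Pairwise Hamming distances:
  AD11 vs AD261: 3
  AD11 vs AD86: 5
  AD261 vs AD86: 6
The largest is 6, between AD261 and AD86.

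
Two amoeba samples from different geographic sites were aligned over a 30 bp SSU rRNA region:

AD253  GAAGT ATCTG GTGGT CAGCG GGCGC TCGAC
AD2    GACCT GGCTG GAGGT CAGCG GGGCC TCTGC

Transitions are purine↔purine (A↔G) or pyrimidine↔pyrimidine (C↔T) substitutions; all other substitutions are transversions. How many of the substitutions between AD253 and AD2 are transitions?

2

Mismatches occur at site 3 (A/C, transversion), site 4 (G/C, transversion), site 6 (A/G, transition), site 7 (T/G, transversion), site 12 (T/A, transversion), site 23 (C/G, transversion), site 24 (G/C, transversion), site 28 (G/T, transversion), site 29 (A/G, transition).
Of the 9 differences, 2 transitions and 7 transversions, so the answer is 2.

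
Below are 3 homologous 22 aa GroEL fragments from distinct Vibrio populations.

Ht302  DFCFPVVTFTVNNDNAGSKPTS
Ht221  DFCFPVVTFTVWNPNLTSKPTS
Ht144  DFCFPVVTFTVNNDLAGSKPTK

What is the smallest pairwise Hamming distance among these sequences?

2

Pairwise Hamming distances:
  Ht302 vs Ht221: 4
  Ht302 vs Ht144: 2
  Ht221 vs Ht144: 6
The smallest is 2, between Ht302 and Ht144.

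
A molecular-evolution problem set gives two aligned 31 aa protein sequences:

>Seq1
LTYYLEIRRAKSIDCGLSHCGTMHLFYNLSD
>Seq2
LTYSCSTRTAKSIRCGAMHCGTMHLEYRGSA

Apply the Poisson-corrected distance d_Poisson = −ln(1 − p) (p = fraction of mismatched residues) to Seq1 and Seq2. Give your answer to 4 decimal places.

0.4895

Mismatches occur at site 4 (Y/S), site 5 (L/C), site 6 (E/S), site 7 (I/T), site 9 (R/T), site 14 (D/R), site 17 (L/A), site 18 (S/M), site 26 (F/E), site 28 (N/R), site 29 (L/G), site 31 (D/A).
p = 12/31 = 0.387097.
d = −ln(1 − 0.387097) = −ln(0.612903) = 0.4895.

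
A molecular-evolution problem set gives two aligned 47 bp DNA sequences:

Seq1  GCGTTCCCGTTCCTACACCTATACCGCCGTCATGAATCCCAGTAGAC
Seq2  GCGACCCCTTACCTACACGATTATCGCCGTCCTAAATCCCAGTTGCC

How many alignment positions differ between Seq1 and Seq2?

12

Differing sites — 4:T/A; 5:T/C; 9:G/T; 11:T/A; 19:C/G; 20:T/A; 21:A/T; 24:C/T; 32:A/C; 34:G/A; 44:A/T; 46:A/C.
That gives 12 mismatches out of 47 aligned sites, so the Hamming distance is 12.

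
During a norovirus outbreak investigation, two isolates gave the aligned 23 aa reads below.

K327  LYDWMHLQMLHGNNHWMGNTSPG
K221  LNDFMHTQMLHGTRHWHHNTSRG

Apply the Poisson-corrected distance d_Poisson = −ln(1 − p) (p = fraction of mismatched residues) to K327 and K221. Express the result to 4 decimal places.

Differing sites — 2:Y/N; 4:W/F; 7:L/T; 13:N/T; 14:N/R; 17:M/H; 18:G/H; 22:P/R.
p = 8/23 = 0.347826.
d = −ln(1 − 0.347826) = −ln(0.652174) = 0.4274.

0.4274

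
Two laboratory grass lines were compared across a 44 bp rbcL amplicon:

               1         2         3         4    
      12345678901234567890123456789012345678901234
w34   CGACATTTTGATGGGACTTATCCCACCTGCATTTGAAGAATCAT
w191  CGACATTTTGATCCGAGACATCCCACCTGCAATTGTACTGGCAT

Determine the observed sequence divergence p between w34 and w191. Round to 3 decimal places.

0.250

Differing sites — 13:G/C; 14:G/C; 17:C/G; 18:T/A; 19:T/C; 32:T/A; 36:A/T; 38:G/C; 39:A/T; 40:A/G; 41:T/G.
There are 11 differences over 44 sites, so p = 11/44 = 0.250.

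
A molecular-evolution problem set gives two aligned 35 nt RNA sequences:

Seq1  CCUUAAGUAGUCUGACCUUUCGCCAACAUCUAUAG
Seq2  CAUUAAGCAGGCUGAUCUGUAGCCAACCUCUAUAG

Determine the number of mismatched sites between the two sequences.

7

The sequences differ at positions 2 (C/A), 8 (U/C), 11 (U/G), 16 (C/U), 19 (U/G), 21 (C/A), 28 (A/C).
That gives 7 mismatches out of 35 aligned sites, so the Hamming distance is 7.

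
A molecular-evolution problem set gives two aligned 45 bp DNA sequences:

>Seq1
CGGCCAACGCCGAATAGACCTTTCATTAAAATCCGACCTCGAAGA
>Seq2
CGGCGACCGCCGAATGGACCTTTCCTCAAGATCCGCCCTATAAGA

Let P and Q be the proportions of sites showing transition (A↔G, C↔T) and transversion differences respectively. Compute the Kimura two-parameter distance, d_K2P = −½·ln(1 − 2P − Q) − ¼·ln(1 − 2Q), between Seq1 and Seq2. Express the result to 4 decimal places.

0.2326

Mismatches occur at site 5 (C/G, transversion), site 7 (A/C, transversion), site 16 (A/G, transition), site 25 (A/C, transversion), site 27 (T/C, transition), site 30 (A/G, transition), site 36 (A/C, transversion), site 40 (C/A, transversion), site 41 (G/T, transversion).
Of the 9 differences, 3 transitions and 6 transversions over 45 sites: P = 3/45 = 0.066667, Q = 6/45 = 0.133333.
d = −0.5·ln(0.733333) − 0.25·ln(0.733334) = −0.5·(-0.310155) − 0.25·(-0.310154) = 0.2326.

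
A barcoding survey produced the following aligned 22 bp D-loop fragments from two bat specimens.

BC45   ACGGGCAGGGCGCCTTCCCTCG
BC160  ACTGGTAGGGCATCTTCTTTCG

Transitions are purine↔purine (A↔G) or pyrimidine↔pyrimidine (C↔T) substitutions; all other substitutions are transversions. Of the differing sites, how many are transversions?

The sequences differ at positions 3 (G/T, transversion), 6 (C/T, transition), 12 (G/A, transition), 13 (C/T, transition), 18 (C/T, transition), 19 (C/T, transition).
Of the 6 differences, 5 transitions and 1 transversion, so the answer is 1.

1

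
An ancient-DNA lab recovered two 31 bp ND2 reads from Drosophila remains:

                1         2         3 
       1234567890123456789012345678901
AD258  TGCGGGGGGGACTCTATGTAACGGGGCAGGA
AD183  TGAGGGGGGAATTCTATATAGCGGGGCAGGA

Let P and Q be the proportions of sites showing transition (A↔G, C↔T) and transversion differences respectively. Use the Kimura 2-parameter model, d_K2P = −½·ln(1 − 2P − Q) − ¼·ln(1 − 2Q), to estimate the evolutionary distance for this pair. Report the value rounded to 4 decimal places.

0.1881

The sequences differ at positions 3 (C/A, transversion), 10 (G/A, transition), 12 (C/T, transition), 18 (G/A, transition), 21 (A/G, transition).
Of the 5 differences, 4 transitions and 1 transversion over 31 sites: P = 4/31 = 0.129032, Q = 1/31 = 0.032258.
d = −0.5·ln(0.709678) − 0.25·ln(0.935484) = −0.5·(-0.342944) − 0.25·(-0.066691) = 0.1881.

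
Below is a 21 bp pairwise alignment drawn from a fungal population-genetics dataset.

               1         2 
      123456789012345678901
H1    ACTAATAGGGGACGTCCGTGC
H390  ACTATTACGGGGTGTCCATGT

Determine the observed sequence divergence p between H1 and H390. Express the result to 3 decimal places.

0.286

The sequences differ at positions 5 (A/T), 8 (G/C), 12 (A/G), 13 (C/T), 18 (G/A), 21 (C/T).
There are 6 differences over 21 sites, so p = 6/21 = 0.286.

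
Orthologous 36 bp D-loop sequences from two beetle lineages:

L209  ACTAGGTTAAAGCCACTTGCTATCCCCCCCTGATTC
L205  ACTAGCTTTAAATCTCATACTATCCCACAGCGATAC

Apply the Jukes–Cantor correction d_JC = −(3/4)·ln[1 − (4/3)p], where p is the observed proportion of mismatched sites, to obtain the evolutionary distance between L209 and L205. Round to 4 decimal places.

Mismatches occur at site 6 (G/C), site 9 (A/T), site 12 (G/A), site 13 (C/T), site 15 (A/T), site 17 (T/A), site 19 (G/A), site 27 (C/A), site 29 (C/A), site 30 (C/G), site 31 (T/C), site 35 (T/A).
p = 12/36 = 0.333333.
d = −0.75 · ln(1 − (4/3)·0.333333) = −0.75 · ln(0.555556) = −0.75 · (-0.587786) = 0.4408.

0.4408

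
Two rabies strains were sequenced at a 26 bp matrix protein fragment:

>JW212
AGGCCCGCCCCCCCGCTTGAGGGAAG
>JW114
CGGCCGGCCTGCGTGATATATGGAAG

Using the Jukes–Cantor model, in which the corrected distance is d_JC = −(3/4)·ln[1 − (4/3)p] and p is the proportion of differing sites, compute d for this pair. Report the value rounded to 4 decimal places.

Mismatches occur at site 1 (A↔C), site 6 (C↔G), site 10 (C↔T), site 11 (C↔G), site 13 (C↔G), site 14 (C↔T), site 16 (C↔A), site 18 (T↔A), site 19 (G↔T), site 21 (G↔T).
p = 10/26 = 0.384615.
d = −0.75 · ln(1 − (4/3)·0.384615) = −0.75 · ln(0.487180) = −0.75 · (-0.719122) = 0.5393.

0.5393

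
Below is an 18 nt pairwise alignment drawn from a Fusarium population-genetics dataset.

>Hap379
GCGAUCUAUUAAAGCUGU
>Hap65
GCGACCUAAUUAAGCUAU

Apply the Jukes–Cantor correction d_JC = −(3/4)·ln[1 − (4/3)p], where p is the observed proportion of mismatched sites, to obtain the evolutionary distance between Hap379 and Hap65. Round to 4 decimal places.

Differing sites — 5:U/C; 9:U/A; 11:A/U; 17:G/A.
p = 4/18 = 0.222222.
d = −0.75 · ln(1 − (4/3)·0.222222) = −0.75 · ln(0.703704) = −0.75 · (-0.351397) = 0.2635.

0.2635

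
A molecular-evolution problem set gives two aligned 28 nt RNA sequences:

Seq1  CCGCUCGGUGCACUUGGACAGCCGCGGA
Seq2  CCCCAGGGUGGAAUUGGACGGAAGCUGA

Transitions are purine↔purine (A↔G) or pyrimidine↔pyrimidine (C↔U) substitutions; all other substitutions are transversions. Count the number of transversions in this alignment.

Differing sites — 3:G/C (Tv); 5:U/A (Tv); 6:C/G (Tv); 11:C/G (Tv); 13:C/A (Tv); 20:A/G (Ti); 22:C/A (Tv); 23:C/A (Tv); 26:G/U (Tv).
Of the 9 differences, 1 transition and 8 transversions, so the answer is 8.

8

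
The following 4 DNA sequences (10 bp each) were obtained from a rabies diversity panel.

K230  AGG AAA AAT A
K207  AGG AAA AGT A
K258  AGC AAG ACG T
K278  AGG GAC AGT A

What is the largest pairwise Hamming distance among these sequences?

6

Pairwise Hamming distances:
  K230 vs K207: 1
  K230 vs K258: 5
  K230 vs K278: 3
  K207 vs K258: 5
  K207 vs K278: 2
  K258 vs K278: 6
The largest is 6, between K258 and K278.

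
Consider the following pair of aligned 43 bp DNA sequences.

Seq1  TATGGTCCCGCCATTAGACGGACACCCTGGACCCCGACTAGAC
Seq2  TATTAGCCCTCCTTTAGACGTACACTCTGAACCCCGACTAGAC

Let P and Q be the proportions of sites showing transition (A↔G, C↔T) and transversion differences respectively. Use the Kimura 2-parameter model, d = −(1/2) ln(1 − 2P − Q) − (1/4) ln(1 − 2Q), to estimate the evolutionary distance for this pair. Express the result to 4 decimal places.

The sequences differ at positions 4 (G/T, transversion), 5 (G/A, transition), 6 (T/G, transversion), 10 (G/T, transversion), 13 (A/T, transversion), 21 (G/T, transversion), 26 (C/T, transition), 30 (G/A, transition).
Of the 8 differences, 3 transitions and 5 transversions over 43 sites: P = 3/43 = 0.069767, Q = 5/43 = 0.116279.
d = −0.5·ln(0.744187) − 0.25·ln(0.767442) = −0.5·(-0.295463) − 0.25·(-0.264692) = 0.2139.

0.2139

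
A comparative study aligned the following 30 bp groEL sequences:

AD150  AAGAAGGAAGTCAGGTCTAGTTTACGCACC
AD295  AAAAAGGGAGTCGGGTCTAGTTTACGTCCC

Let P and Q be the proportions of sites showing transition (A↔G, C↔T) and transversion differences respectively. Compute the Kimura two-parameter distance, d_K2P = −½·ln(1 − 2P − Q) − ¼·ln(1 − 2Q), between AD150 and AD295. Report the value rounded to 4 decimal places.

0.1956

The sequences differ at positions 3 (G/A, transition), 8 (A/G, transition), 13 (A/G, transition), 27 (C/T, transition), 28 (A/C, transversion).
Of the 5 differences, 4 transitions and 1 transversion over 30 sites: P = 4/30 = 0.133333, Q = 1/30 = 0.033333.
d = −0.5·ln(0.700001) − 0.25·ln(0.933334) = −0.5·(-0.356674) − 0.25·(-0.068992) = 0.1956.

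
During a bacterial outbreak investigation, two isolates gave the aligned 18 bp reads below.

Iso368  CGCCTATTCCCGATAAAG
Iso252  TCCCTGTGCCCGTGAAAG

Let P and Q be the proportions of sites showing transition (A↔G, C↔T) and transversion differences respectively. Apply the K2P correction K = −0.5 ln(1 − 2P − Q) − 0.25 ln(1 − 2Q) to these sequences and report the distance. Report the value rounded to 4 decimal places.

The sequences differ at positions 1 (C/T, transition), 2 (G/C, transversion), 6 (A/G, transition), 8 (T/G, transversion), 13 (A/T, transversion), 14 (T/G, transversion).
Of the 6 differences, 2 transitions and 4 transversions over 18 sites: P = 2/18 = 0.111111, Q = 4/18 = 0.222222.
d = −0.5·ln(0.555556) − 0.25·ln(0.555556) = −0.5·(-0.587786) − 0.25·(-0.587786) = 0.4408.

0.4408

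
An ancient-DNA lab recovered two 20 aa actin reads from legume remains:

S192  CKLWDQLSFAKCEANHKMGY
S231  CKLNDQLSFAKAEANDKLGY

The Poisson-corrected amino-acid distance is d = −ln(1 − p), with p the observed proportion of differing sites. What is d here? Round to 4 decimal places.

Differing sites — 4:W/N; 12:C/A; 16:H/D; 18:M/L.
p = 4/20 = 0.200000.
d = −ln(1 − 0.200000) = −ln(0.800000) = 0.2231.

0.2231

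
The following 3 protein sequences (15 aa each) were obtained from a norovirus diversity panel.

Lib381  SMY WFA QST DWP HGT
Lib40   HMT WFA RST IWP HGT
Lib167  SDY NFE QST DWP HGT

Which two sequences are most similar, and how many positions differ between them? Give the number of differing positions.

Pairwise Hamming distances:
  Lib381 vs Lib40: 4
  Lib381 vs Lib167: 3
  Lib40 vs Lib167: 7
The smallest is 3, between Lib381 and Lib167.

3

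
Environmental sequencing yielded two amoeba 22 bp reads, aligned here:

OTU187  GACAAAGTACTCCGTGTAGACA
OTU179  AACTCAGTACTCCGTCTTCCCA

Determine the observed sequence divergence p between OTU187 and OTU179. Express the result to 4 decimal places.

0.3182

Differing sites — 1:G/A; 4:A/T; 5:A/C; 16:G/C; 18:A/T; 19:G/C; 20:A/C.
There are 7 differences over 22 sites, so p = 7/22 = 0.3182.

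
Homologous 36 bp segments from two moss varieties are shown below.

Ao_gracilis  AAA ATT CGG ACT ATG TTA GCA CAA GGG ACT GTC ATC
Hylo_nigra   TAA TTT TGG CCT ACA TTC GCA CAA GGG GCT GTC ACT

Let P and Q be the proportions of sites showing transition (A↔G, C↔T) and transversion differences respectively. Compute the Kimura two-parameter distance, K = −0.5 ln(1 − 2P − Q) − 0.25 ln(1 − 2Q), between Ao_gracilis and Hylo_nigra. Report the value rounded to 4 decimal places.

Mismatches occur at site 1 (A↔T, transversion), site 4 (A↔T, transversion), site 7 (C↔T, transition), site 10 (A↔C, transversion), site 14 (T↔C, transition), site 15 (G↔A, transition), site 18 (A↔C, transversion), site 28 (A↔G, transition), site 35 (T↔C, transition), site 36 (C↔T, transition).
Of the 10 differences, 6 transitions and 4 transversions over 36 sites: P = 6/36 = 0.166667, Q = 4/36 = 0.111111.
d = −0.5·ln(0.555555) − 0.25·ln(0.777778) = −0.5·(-0.587788) − 0.25·(-0.251314) = 0.3567.

0.3567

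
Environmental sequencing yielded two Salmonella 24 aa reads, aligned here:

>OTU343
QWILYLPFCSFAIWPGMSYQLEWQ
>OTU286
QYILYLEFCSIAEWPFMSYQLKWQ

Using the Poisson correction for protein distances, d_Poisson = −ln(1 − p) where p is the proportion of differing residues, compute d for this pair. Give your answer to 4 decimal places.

Mismatches occur at site 2 (W/Y), site 7 (P/E), site 11 (F/I), site 13 (I/E), site 16 (G/F), site 22 (E/K).
p = 6/24 = 0.250000.
d = −ln(1 − 0.250000) = −ln(0.750000) = 0.2877.

0.2877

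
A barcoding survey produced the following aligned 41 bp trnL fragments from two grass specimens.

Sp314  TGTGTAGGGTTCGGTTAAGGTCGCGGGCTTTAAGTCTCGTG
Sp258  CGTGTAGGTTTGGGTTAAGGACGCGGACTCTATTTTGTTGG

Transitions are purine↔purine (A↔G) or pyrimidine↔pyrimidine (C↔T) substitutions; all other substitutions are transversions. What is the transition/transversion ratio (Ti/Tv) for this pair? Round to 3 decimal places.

0.625

Differing sites — 1:T/C (Ti); 9:G/T (Tv); 12:C/G (Tv); 21:T/A (Tv); 27:G/A (Ti); 30:T/C (Ti); 33:A/T (Tv); 34:G/T (Tv); 36:C/T (Ti); 37:T/G (Tv); 38:C/T (Ti); 39:G/T (Tv); 40:T/G (Tv).
Of the 13 differences, 5 transitions and 8 transversions, so Ti/Tv = 5/8 = 0.625.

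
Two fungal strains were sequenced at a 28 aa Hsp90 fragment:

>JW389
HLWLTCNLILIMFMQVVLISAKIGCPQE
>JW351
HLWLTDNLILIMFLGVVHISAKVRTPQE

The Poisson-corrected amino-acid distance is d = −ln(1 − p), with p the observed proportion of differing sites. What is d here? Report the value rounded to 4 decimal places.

0.2877

Mismatches occur at site 6 (C/D), site 14 (M/L), site 15 (Q/G), site 18 (L/H), site 23 (I/V), site 24 (G/R), site 25 (C/T).
p = 7/28 = 0.250000.
d = −ln(1 − 0.250000) = −ln(0.750000) = 0.2877.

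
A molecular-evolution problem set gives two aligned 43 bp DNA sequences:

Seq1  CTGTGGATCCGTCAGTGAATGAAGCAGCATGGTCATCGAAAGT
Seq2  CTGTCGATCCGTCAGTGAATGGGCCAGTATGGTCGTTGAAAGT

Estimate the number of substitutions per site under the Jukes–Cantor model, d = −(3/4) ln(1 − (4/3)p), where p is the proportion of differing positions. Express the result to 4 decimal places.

0.1835

Differing sites — 5:G/C; 22:A/G; 23:A/G; 24:G/C; 28:C/T; 35:A/G; 37:C/T.
p = 7/43 = 0.162791.
d = −0.75 · ln(1 − (4/3)·0.162791) = −0.75 · ln(0.782945) = −0.75 · (-0.244693) = 0.1835.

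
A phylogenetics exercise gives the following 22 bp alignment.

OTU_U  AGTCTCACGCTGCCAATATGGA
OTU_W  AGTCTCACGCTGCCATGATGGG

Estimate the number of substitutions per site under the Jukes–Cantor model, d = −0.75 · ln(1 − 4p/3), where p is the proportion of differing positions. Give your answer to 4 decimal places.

The sequences differ at positions 16 (A/T), 17 (T/G), 22 (A/G).
p = 3/22 = 0.136364.
d = −0.75 · ln(1 − (4/3)·0.136364) = −0.75 · ln(0.818181) = −0.75 · (-0.200672) = 0.1505.

0.1505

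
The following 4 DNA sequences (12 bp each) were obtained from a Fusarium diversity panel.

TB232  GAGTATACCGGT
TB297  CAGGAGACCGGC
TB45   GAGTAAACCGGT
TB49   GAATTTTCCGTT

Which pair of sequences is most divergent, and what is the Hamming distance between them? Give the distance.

8

Pairwise Hamming distances:
  TB232 vs TB297: 4
  TB232 vs TB45: 1
  TB232 vs TB49: 4
  TB297 vs TB45: 4
  TB297 vs TB49: 8
  TB45 vs TB49: 5
The largest is 8, between TB297 and TB49.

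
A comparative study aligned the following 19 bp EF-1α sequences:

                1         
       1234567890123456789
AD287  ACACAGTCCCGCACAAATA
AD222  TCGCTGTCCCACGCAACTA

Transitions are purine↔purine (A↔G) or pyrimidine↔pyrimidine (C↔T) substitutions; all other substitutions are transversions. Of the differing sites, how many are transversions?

3

Differing sites — 1:A/T (Tv); 3:A/G (Ti); 5:A/T (Tv); 11:G/A (Ti); 13:A/G (Ti); 17:A/C (Tv).
Of the 6 differences, 3 transitions and 3 transversions, so the answer is 3.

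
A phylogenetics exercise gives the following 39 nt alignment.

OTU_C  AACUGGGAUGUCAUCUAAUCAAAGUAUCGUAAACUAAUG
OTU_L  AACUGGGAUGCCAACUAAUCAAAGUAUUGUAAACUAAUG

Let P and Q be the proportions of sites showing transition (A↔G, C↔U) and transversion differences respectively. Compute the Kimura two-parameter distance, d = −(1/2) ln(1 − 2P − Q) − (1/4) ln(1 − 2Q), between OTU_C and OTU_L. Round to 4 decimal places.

0.0818

The sequences differ at positions 11 (U/C, transition), 14 (U/A, transversion), 28 (C/U, transition).
Of the 3 differences, 2 transitions and 1 transversion over 39 sites: P = 2/39 = 0.051282, Q = 1/39 = 0.025641.
d = −0.5·ln(0.871795) − 0.25·ln(0.948718) = −0.5·(-0.137201) − 0.25·(-0.052644) = 0.0818.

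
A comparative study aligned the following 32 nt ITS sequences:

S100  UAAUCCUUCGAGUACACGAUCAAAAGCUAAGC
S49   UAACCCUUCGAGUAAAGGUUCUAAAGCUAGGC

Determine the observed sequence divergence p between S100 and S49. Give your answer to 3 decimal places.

The sequences differ at positions 4 (U/C), 15 (C/A), 17 (C/G), 19 (A/U), 22 (A/U), 30 (A/G).
There are 6 differences over 32 sites, so p = 6/32 = 0.188.

0.188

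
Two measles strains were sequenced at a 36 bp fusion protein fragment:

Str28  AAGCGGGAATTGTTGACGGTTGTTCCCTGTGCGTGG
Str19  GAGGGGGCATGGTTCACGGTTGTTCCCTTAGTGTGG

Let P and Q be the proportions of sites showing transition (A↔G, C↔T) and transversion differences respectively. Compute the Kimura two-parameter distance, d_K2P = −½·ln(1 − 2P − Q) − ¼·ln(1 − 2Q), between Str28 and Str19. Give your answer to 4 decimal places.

0.2641

The sequences differ at positions 1 (A/G, transition), 4 (C/G, transversion), 8 (A/C, transversion), 11 (T/G, transversion), 15 (G/C, transversion), 29 (G/T, transversion), 30 (T/A, transversion), 32 (C/T, transition).
Of the 8 differences, 2 transitions and 6 transversions over 36 sites: P = 2/36 = 0.055556, Q = 6/36 = 0.166667.
d = −0.5·ln(0.722221) − 0.25·ln(0.666666) = −0.5·(-0.325424) − 0.25·(-0.405466) = 0.2641.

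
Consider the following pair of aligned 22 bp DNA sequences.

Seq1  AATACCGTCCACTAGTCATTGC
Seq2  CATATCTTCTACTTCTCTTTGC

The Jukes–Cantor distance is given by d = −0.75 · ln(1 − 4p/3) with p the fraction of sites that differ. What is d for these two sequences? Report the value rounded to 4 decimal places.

0.4141

The sequences differ at positions 1 (A/C), 5 (C/T), 7 (G/T), 10 (C/T), 14 (A/T), 15 (G/C), 18 (A/T).
p = 7/22 = 0.318182.
d = −0.75 · ln(1 − (4/3)·0.318182) = −0.75 · ln(0.575757) = −0.75 · (-0.552070) = 0.4141.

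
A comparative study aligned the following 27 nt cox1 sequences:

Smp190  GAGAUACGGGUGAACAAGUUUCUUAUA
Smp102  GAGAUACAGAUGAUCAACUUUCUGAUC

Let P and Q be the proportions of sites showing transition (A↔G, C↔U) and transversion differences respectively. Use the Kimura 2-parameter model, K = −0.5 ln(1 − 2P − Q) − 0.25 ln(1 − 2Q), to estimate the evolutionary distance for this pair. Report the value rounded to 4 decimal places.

0.2635

Mismatches occur at site 8 (G/A, transition), site 10 (G/A, transition), site 14 (A/U, transversion), site 18 (G/C, transversion), site 24 (U/G, transversion), site 27 (A/C, transversion).
Of the 6 differences, 2 transitions and 4 transversions over 27 sites: P = 2/27 = 0.074074, Q = 4/27 = 0.148148.
d = −0.5·ln(0.703704) − 0.25·ln(0.703704) = −0.5·(-0.351397) − 0.25·(-0.351397) = 0.2635.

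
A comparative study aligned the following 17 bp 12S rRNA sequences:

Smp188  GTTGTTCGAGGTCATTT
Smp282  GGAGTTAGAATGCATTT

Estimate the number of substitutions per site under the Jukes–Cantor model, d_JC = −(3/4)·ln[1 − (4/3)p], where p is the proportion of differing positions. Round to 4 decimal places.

The sequences differ at positions 2 (T/G), 3 (T/A), 7 (C/A), 10 (G/A), 11 (G/T), 12 (T/G).
p = 6/17 = 0.352941.
d = −0.75 · ln(1 − (4/3)·0.352941) = −0.75 · ln(0.529412) = −0.75 · (-0.635988) = 0.4770.

0.4770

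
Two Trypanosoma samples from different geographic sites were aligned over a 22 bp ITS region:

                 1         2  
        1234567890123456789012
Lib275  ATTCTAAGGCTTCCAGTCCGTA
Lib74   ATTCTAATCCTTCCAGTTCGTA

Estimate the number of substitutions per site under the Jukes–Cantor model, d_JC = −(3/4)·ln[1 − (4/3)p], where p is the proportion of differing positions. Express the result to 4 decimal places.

Differing sites — 8:G/T; 9:G/C; 18:C/T.
p = 3/22 = 0.136364.
d = −0.75 · ln(1 − (4/3)·0.136364) = −0.75 · ln(0.818181) = −0.75 · (-0.200672) = 0.1505.

0.1505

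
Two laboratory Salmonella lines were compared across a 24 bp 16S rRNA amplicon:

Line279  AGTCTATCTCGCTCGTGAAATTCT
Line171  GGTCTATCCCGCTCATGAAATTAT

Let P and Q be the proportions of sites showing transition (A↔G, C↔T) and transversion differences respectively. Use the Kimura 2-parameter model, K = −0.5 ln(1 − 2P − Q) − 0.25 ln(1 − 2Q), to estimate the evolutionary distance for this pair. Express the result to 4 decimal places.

The sequences differ at positions 1 (A/G, transition), 9 (T/C, transition), 15 (G/A, transition), 23 (C/A, transversion).
Of the 4 differences, 3 transitions and 1 transversion over 24 sites: P = 3/24 = 0.125000, Q = 1/24 = 0.041667.
d = −0.5·ln(0.708333) − 0.25·ln(0.916666) = −0.5·(-0.344841) − 0.25·(-0.087012) = 0.1942.

0.1942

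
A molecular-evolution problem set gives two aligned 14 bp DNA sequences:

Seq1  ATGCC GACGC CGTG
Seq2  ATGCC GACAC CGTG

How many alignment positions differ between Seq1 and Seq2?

1

Differing sites — 9:G/A.
That gives 1 mismatch out of 14 aligned sites, so the Hamming distance is 1.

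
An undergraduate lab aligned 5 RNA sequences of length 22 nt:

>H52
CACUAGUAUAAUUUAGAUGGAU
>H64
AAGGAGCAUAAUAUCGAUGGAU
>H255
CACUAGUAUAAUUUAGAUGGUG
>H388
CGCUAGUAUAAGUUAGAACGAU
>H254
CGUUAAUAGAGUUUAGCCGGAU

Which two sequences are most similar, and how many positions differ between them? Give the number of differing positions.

Pairwise Hamming distances:
  H52 vs H64: 6
  H52 vs H255: 2
  H52 vs H388: 4
  H52 vs H254: 7
  H64 vs H255: 8
  H64 vs H388: 10
  H64 vs H254: 12
  H255 vs H388: 6
  H255 vs H254: 9
  H388 vs H254: 8
The smallest is 2, between H52 and H255.

2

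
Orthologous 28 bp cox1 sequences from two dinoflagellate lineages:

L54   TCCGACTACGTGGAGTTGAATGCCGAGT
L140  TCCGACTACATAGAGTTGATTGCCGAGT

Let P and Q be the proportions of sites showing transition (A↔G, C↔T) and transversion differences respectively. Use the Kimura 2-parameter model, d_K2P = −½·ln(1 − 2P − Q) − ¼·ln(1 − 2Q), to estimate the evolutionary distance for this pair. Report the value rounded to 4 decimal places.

0.1169

Mismatches occur at site 10 (G/A, transition), site 12 (G/A, transition), site 20 (A/T, transversion).
Of the 3 differences, 2 transitions and 1 transversion over 28 sites: P = 2/28 = 0.071429, Q = 1/28 = 0.035714.
d = −0.5·ln(0.821428) − 0.25·ln(0.928572) = −0.5·(-0.196711) − 0.25·(-0.074107) = 0.1169.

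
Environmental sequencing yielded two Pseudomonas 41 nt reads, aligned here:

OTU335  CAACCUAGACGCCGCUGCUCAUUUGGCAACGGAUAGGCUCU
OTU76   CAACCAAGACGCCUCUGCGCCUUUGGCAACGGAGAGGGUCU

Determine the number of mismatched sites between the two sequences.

6

Mismatches occur at site 6 (U↔A), site 14 (G↔U), site 19 (U↔G), site 21 (A↔C), site 34 (U↔G), site 38 (C↔G).
That gives 6 mismatches out of 41 aligned sites, so the Hamming distance is 6.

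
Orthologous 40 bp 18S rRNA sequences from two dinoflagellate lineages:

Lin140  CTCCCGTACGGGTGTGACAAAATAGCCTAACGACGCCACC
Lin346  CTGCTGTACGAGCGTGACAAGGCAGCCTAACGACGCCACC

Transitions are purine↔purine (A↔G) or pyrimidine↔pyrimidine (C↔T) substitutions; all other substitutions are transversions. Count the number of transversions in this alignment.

The sequences differ at positions 3 (C/G, transversion), 5 (C/T, transition), 11 (G/A, transition), 13 (T/C, transition), 21 (A/G, transition), 22 (A/G, transition), 23 (T/C, transition).
Of the 7 differences, 6 transitions and 1 transversion, so the answer is 1.

1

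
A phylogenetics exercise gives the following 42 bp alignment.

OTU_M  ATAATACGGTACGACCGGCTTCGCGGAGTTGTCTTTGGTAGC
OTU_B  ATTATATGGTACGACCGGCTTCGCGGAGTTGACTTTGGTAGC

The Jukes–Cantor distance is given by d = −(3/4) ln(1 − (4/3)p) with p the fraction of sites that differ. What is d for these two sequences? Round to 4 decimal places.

0.0751

The sequences differ at positions 3 (A/T), 7 (C/T), 32 (T/A).
p = 3/42 = 0.071429.
d = −0.75 · ln(1 − (4/3)·0.071429) = −0.75 · ln(0.904761) = −0.75 · (-0.100084) = 0.0751.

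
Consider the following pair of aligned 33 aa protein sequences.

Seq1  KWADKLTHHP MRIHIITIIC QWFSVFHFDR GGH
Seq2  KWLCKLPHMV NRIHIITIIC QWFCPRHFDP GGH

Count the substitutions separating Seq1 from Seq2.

The sequences differ at positions 3 (A/L), 4 (D/C), 7 (T/P), 9 (H/M), 10 (P/V), 11 (M/N), 24 (S/C), 25 (V/P), 26 (F/R), 30 (R/P).
That gives 10 mismatches out of 33 aligned sites, so the Hamming distance is 10.

10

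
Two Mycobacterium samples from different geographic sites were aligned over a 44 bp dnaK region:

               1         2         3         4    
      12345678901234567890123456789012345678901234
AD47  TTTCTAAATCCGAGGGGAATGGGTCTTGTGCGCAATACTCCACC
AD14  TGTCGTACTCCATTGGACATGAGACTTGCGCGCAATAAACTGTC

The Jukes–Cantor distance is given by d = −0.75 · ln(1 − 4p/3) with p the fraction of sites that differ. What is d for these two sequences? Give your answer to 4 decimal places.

Mismatches occur at site 2 (T→G), site 5 (T→G), site 6 (A→T), site 8 (A→C), site 12 (G→A), site 13 (A→T), site 14 (G→T), site 17 (G→A), site 18 (A→C), site 22 (G→A), site 24 (T→A), site 29 (T→C), site 38 (C→A), site 39 (T→A), site 41 (C→T), site 42 (A→G), site 43 (C→T).
p = 17/44 = 0.386364.
d = −0.75 · ln(1 − (4/3)·0.386364) = −0.75 · ln(0.484848) = −0.75 · (-0.723920) = 0.5429.

0.5429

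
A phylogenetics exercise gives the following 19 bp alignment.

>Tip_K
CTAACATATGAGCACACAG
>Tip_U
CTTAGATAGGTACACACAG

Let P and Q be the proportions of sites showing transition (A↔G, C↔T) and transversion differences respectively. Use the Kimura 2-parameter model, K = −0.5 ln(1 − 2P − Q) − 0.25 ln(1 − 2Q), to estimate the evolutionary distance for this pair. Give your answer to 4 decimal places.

0.3264

The sequences differ at positions 3 (A/T, transversion), 5 (C/G, transversion), 9 (T/G, transversion), 11 (A/T, transversion), 12 (G/A, transition).
Of the 5 differences, 1 transition and 4 transversions over 19 sites: P = 1/19 = 0.052632, Q = 4/19 = 0.210526.
d = −0.5·ln(0.684210) − 0.25·ln(0.578948) = −0.5·(-0.379490) − 0.25·(-0.546543) = 0.3264.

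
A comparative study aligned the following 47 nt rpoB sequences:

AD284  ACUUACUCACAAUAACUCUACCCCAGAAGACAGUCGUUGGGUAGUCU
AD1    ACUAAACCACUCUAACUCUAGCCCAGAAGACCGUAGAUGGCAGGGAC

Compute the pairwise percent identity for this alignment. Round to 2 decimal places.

The sequences differ at positions 4 (U/A), 6 (C/A), 7 (U/C), 11 (A/U), 12 (A/C), 21 (C/G), 32 (A/C), 35 (C/A), 37 (U/A), 41 (G/C), 42 (U/A), 43 (A/G), 45 (U/G), 46 (C/A), 47 (U/C).
32 of the 47 sites match, so the percent identity is 32/47 × 100 = 68.09%.

68.09%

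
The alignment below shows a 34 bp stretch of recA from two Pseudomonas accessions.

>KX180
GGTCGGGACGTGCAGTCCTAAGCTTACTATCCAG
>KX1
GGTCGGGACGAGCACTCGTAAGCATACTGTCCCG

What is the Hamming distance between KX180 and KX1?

Mismatches occur at site 11 (T→A), site 15 (G→C), site 18 (C→G), site 24 (T→A), site 29 (A→G), site 33 (A→C).
That gives 6 mismatches out of 34 aligned sites, so the Hamming distance is 6.

6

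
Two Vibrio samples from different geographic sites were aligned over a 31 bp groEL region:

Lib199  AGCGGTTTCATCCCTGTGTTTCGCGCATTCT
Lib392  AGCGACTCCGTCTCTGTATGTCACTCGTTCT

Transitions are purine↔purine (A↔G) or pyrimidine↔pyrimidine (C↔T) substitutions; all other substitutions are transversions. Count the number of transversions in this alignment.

2

Differing sites — 5:G/A (Ti); 6:T/C (Ti); 8:T/C (Ti); 10:A/G (Ti); 13:C/T (Ti); 18:G/A (Ti); 20:T/G (Tv); 23:G/A (Ti); 25:G/T (Tv); 27:A/G (Ti).
Of the 10 differences, 8 transitions and 2 transversions, so the answer is 2.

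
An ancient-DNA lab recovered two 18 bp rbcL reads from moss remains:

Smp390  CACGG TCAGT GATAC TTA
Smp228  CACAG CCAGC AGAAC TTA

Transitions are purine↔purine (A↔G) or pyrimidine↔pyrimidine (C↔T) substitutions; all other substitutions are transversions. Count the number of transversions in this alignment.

1

Mismatches occur at site 4 (G/A, transition), site 6 (T/C, transition), site 10 (T/C, transition), site 11 (G/A, transition), site 12 (A/G, transition), site 13 (T/A, transversion).
Of the 6 differences, 5 transitions and 1 transversion, so the answer is 1.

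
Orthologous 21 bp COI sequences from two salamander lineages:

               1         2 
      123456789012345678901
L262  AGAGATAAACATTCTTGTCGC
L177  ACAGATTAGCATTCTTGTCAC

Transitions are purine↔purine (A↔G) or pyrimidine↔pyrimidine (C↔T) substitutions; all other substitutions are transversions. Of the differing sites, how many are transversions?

Mismatches occur at site 2 (G↔C, transversion), site 7 (A↔T, transversion), site 9 (A↔G, transition), site 20 (G↔A, transition).
Of the 4 differences, 2 transitions and 2 transversions, so the answer is 2.

2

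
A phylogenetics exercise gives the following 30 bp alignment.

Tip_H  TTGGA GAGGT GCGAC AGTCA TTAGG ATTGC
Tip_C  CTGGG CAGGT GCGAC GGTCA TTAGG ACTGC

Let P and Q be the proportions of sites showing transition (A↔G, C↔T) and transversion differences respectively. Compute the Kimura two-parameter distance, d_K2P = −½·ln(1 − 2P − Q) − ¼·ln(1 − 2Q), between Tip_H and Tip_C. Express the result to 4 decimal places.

0.1956

Differing sites — 1:T/C (Ti); 5:A/G (Ti); 6:G/C (Tv); 16:A/G (Ti); 27:T/C (Ti).
Of the 5 differences, 4 transitions and 1 transversion over 30 sites: P = 4/30 = 0.133333, Q = 1/30 = 0.033333.
d = −0.5·ln(0.700001) − 0.25·ln(0.933334) = −0.5·(-0.356674) − 0.25·(-0.068992) = 0.1956.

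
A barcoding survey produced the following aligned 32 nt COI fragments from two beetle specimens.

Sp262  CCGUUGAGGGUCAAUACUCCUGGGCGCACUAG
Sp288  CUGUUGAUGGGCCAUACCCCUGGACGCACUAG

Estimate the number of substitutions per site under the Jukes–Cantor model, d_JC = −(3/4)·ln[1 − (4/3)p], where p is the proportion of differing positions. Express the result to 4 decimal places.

0.2158

The sequences differ at positions 2 (C/U), 8 (G/U), 11 (U/G), 13 (A/C), 18 (U/C), 24 (G/A).
p = 6/32 = 0.187500.
d = −0.75 · ln(1 − (4/3)·0.187500) = −0.75 · ln(0.750000) = −0.75 · (-0.287682) = 0.2158.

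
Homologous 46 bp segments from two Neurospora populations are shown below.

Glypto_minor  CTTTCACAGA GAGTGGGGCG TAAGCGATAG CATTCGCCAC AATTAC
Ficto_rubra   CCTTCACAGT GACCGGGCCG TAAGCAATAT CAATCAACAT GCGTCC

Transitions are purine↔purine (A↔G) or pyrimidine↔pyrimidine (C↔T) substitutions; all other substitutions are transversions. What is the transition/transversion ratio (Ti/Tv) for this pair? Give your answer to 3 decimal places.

Mismatches occur at site 2 (T↔C, transition), site 10 (A↔T, transversion), site 13 (G↔C, transversion), site 14 (T↔C, transition), site 18 (G↔C, transversion), site 26 (G↔A, transition), site 30 (G↔T, transversion), site 33 (T↔A, transversion), site 36 (G↔A, transition), site 37 (C↔A, transversion), site 40 (C↔T, transition), site 41 (A↔G, transition), site 42 (A↔C, transversion), site 43 (T↔G, transversion), site 45 (A↔C, transversion).
Of the 15 differences, 6 transitions and 9 transversions, so Ti/Tv = 6/9 = 0.667.

0.667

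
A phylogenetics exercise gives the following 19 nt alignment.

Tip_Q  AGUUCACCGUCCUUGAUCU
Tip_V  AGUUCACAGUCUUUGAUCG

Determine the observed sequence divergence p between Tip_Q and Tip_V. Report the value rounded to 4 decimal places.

Differing sites — 8:C/A; 12:C/U; 19:U/G.
There are 3 differences over 19 sites, so p = 3/19 = 0.1579.

0.1579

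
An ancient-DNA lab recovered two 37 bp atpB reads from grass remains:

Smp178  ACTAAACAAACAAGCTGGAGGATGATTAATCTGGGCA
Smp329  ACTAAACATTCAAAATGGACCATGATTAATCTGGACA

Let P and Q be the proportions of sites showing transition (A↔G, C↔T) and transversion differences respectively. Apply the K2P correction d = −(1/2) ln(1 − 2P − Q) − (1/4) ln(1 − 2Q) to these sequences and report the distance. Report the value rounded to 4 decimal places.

Mismatches occur at site 9 (A/T, transversion), site 10 (A/T, transversion), site 14 (G/A, transition), site 15 (C/A, transversion), site 20 (G/C, transversion), site 21 (G/C, transversion), site 35 (G/A, transition).
Of the 7 differences, 2 transitions and 5 transversions over 37 sites: P = 2/37 = 0.054054, Q = 5/37 = 0.135135.
d = −0.5·ln(0.756757) − 0.25·ln(0.729730) = −0.5·(-0.278713) − 0.25·(-0.315081) = 0.2181.

0.2181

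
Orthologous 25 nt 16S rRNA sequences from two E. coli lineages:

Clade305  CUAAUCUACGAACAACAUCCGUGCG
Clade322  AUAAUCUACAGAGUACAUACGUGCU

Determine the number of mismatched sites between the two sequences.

7

Differing sites — 1:C/A; 10:G/A; 11:A/G; 13:C/G; 14:A/U; 19:C/A; 25:G/U.
That gives 7 mismatches out of 25 aligned sites, so the Hamming distance is 7.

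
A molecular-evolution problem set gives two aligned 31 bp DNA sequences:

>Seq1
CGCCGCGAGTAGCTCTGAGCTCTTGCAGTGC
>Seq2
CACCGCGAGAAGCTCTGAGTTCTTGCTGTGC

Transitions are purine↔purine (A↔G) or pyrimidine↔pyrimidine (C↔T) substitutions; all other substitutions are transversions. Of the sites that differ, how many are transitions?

Mismatches occur at site 2 (G↔A, transition), site 10 (T↔A, transversion), site 20 (C↔T, transition), site 27 (A↔T, transversion).
Of the 4 differences, 2 transitions and 2 transversions, so the answer is 2.

2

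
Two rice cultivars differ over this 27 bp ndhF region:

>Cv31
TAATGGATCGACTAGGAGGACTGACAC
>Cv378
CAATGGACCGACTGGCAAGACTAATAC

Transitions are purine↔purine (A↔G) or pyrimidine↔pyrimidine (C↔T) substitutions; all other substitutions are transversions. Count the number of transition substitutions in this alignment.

6

Mismatches occur at site 1 (T/C, transition), site 8 (T/C, transition), site 14 (A/G, transition), site 16 (G/C, transversion), site 18 (G/A, transition), site 23 (G/A, transition), site 25 (C/T, transition).
Of the 7 differences, 6 transitions and 1 transversion, so the answer is 6.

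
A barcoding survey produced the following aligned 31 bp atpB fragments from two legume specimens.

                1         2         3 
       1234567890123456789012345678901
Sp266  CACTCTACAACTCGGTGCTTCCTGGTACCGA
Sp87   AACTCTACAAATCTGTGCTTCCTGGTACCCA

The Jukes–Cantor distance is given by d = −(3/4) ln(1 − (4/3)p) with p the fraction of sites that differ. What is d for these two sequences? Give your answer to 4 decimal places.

0.1416

Differing sites — 1:C/A; 11:C/A; 14:G/T; 30:G/C.
p = 4/31 = 0.129032.
d = −0.75 · ln(1 − (4/3)·0.129032) = −0.75 · ln(0.827957) = −0.75 · (-0.188794) = 0.1416.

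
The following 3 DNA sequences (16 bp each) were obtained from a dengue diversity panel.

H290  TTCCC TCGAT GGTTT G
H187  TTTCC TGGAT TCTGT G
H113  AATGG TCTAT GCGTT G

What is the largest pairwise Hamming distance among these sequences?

9

Pairwise Hamming distances:
  H290 vs H187: 5
  H290 vs H113: 8
  H187 vs H113: 9
The largest is 9, between H187 and H113.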